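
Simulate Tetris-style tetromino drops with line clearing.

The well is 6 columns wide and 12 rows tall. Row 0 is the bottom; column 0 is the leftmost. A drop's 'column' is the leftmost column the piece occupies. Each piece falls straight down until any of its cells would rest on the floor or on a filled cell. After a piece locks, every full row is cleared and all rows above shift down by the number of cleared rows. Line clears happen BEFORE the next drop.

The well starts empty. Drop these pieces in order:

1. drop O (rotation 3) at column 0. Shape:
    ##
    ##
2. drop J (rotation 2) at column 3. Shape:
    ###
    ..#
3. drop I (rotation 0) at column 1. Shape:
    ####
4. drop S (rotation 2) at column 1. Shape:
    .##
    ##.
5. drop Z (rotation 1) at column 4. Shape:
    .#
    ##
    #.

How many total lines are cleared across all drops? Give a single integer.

Drop 1: O rot3 at col 0 lands with bottom-row=0; cleared 0 line(s) (total 0); column heights now [2 2 0 0 0 0], max=2
Drop 2: J rot2 at col 3 lands with bottom-row=0; cleared 0 line(s) (total 0); column heights now [2 2 0 2 2 2], max=2
Drop 3: I rot0 at col 1 lands with bottom-row=2; cleared 0 line(s) (total 0); column heights now [2 3 3 3 3 2], max=3
Drop 4: S rot2 at col 1 lands with bottom-row=3; cleared 0 line(s) (total 0); column heights now [2 4 5 5 3 2], max=5
Drop 5: Z rot1 at col 4 lands with bottom-row=3; cleared 0 line(s) (total 0); column heights now [2 4 5 5 5 6], max=6

Answer: 0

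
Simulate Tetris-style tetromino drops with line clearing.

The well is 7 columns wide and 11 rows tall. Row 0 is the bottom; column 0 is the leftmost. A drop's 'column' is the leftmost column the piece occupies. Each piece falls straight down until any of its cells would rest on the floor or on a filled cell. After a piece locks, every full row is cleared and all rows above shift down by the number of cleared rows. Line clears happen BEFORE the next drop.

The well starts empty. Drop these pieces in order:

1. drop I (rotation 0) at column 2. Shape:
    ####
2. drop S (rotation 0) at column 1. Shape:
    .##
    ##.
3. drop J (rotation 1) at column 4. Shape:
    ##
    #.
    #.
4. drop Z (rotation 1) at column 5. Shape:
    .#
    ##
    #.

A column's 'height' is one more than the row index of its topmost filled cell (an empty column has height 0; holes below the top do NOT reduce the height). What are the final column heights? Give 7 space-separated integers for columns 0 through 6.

Answer: 0 2 3 3 4 6 7

Derivation:
Drop 1: I rot0 at col 2 lands with bottom-row=0; cleared 0 line(s) (total 0); column heights now [0 0 1 1 1 1 0], max=1
Drop 2: S rot0 at col 1 lands with bottom-row=1; cleared 0 line(s) (total 0); column heights now [0 2 3 3 1 1 0], max=3
Drop 3: J rot1 at col 4 lands with bottom-row=1; cleared 0 line(s) (total 0); column heights now [0 2 3 3 4 4 0], max=4
Drop 4: Z rot1 at col 5 lands with bottom-row=4; cleared 0 line(s) (total 0); column heights now [0 2 3 3 4 6 7], max=7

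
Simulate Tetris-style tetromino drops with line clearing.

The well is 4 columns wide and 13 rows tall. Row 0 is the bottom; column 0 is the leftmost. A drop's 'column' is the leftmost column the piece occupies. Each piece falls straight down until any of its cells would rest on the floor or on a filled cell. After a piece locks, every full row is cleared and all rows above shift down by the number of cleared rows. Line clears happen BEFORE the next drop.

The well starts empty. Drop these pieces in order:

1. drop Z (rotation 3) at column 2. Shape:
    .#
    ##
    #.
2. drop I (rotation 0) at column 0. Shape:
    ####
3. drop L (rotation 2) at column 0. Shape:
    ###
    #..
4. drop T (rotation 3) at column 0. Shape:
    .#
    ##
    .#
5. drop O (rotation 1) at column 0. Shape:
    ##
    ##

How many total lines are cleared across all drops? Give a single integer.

Drop 1: Z rot3 at col 2 lands with bottom-row=0; cleared 0 line(s) (total 0); column heights now [0 0 2 3], max=3
Drop 2: I rot0 at col 0 lands with bottom-row=3; cleared 1 line(s) (total 1); column heights now [0 0 2 3], max=3
Drop 3: L rot2 at col 0 lands with bottom-row=1; cleared 1 line(s) (total 2); column heights now [2 0 2 2], max=2
Drop 4: T rot3 at col 0 lands with bottom-row=1; cleared 1 line(s) (total 3); column heights now [2 3 1 0], max=3
Drop 5: O rot1 at col 0 lands with bottom-row=3; cleared 0 line(s) (total 3); column heights now [5 5 1 0], max=5

Answer: 3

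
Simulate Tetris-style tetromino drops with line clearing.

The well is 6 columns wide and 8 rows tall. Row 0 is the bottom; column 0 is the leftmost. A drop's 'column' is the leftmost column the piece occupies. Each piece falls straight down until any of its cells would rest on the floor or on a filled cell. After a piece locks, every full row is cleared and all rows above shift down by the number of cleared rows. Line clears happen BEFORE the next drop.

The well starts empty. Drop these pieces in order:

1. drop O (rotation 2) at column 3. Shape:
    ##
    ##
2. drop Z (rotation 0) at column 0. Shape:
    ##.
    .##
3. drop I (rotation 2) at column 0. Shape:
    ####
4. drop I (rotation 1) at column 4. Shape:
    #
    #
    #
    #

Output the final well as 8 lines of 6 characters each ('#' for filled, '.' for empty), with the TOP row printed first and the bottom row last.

Drop 1: O rot2 at col 3 lands with bottom-row=0; cleared 0 line(s) (total 0); column heights now [0 0 0 2 2 0], max=2
Drop 2: Z rot0 at col 0 lands with bottom-row=0; cleared 0 line(s) (total 0); column heights now [2 2 1 2 2 0], max=2
Drop 3: I rot2 at col 0 lands with bottom-row=2; cleared 0 line(s) (total 0); column heights now [3 3 3 3 2 0], max=3
Drop 4: I rot1 at col 4 lands with bottom-row=2; cleared 0 line(s) (total 0); column heights now [3 3 3 3 6 0], max=6

Answer: ......
......
....#.
....#.
....#.
#####.
##.##.
.####.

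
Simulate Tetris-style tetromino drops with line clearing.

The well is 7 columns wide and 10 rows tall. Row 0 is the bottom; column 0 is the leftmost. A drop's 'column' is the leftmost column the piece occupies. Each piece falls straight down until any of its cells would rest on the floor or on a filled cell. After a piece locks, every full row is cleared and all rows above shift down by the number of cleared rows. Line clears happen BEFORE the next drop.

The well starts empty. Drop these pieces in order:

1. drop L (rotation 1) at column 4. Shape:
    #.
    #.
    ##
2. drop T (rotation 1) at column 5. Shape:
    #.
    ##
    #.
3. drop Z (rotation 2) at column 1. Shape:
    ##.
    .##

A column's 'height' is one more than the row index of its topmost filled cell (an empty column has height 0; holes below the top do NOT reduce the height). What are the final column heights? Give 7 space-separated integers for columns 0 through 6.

Answer: 0 2 2 1 3 4 3

Derivation:
Drop 1: L rot1 at col 4 lands with bottom-row=0; cleared 0 line(s) (total 0); column heights now [0 0 0 0 3 1 0], max=3
Drop 2: T rot1 at col 5 lands with bottom-row=1; cleared 0 line(s) (total 0); column heights now [0 0 0 0 3 4 3], max=4
Drop 3: Z rot2 at col 1 lands with bottom-row=0; cleared 0 line(s) (total 0); column heights now [0 2 2 1 3 4 3], max=4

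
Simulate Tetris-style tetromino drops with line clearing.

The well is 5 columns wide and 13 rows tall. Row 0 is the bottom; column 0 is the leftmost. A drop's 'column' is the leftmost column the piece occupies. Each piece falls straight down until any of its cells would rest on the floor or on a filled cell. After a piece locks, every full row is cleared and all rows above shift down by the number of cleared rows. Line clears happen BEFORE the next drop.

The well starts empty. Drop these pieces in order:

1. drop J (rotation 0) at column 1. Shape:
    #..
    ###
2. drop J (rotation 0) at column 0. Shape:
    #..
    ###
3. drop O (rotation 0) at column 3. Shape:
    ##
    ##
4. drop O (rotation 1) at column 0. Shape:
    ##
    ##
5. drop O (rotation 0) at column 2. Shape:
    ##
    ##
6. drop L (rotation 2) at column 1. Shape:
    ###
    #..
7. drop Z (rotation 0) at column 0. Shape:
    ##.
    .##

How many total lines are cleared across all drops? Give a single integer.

Drop 1: J rot0 at col 1 lands with bottom-row=0; cleared 0 line(s) (total 0); column heights now [0 2 1 1 0], max=2
Drop 2: J rot0 at col 0 lands with bottom-row=2; cleared 0 line(s) (total 0); column heights now [4 3 3 1 0], max=4
Drop 3: O rot0 at col 3 lands with bottom-row=1; cleared 1 line(s) (total 1); column heights now [3 2 1 2 2], max=3
Drop 4: O rot1 at col 0 lands with bottom-row=3; cleared 0 line(s) (total 1); column heights now [5 5 1 2 2], max=5
Drop 5: O rot0 at col 2 lands with bottom-row=2; cleared 0 line(s) (total 1); column heights now [5 5 4 4 2], max=5
Drop 6: L rot2 at col 1 lands with bottom-row=5; cleared 0 line(s) (total 1); column heights now [5 7 7 7 2], max=7
Drop 7: Z rot0 at col 0 lands with bottom-row=7; cleared 0 line(s) (total 1); column heights now [9 9 8 7 2], max=9

Answer: 1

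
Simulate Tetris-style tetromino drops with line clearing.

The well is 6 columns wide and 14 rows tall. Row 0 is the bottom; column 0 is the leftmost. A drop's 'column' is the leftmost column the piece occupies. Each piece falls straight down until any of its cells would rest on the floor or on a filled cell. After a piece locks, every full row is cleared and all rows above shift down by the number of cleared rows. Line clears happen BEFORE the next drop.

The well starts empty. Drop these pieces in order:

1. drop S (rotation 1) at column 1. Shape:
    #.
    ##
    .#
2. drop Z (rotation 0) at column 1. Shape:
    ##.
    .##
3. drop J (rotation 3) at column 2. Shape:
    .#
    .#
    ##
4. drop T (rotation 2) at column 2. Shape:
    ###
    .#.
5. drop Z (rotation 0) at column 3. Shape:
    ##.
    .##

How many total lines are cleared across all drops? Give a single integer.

Answer: 0

Derivation:
Drop 1: S rot1 at col 1 lands with bottom-row=0; cleared 0 line(s) (total 0); column heights now [0 3 2 0 0 0], max=3
Drop 2: Z rot0 at col 1 lands with bottom-row=2; cleared 0 line(s) (total 0); column heights now [0 4 4 3 0 0], max=4
Drop 3: J rot3 at col 2 lands with bottom-row=4; cleared 0 line(s) (total 0); column heights now [0 4 5 7 0 0], max=7
Drop 4: T rot2 at col 2 lands with bottom-row=7; cleared 0 line(s) (total 0); column heights now [0 4 9 9 9 0], max=9
Drop 5: Z rot0 at col 3 lands with bottom-row=9; cleared 0 line(s) (total 0); column heights now [0 4 9 11 11 10], max=11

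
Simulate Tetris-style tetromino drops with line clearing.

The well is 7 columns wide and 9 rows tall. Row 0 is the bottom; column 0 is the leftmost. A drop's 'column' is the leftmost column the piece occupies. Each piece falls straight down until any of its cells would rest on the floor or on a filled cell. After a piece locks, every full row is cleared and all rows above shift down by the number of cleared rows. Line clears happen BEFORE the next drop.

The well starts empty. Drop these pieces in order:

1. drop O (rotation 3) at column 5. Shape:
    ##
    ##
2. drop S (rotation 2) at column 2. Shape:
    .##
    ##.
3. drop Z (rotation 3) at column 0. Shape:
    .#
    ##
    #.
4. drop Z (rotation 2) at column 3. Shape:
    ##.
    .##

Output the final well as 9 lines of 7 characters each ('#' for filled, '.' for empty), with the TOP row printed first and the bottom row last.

Answer: .......
.......
.......
.......
.......
...##..
.#..##.
##.####
#.##.##

Derivation:
Drop 1: O rot3 at col 5 lands with bottom-row=0; cleared 0 line(s) (total 0); column heights now [0 0 0 0 0 2 2], max=2
Drop 2: S rot2 at col 2 lands with bottom-row=0; cleared 0 line(s) (total 0); column heights now [0 0 1 2 2 2 2], max=2
Drop 3: Z rot3 at col 0 lands with bottom-row=0; cleared 0 line(s) (total 0); column heights now [2 3 1 2 2 2 2], max=3
Drop 4: Z rot2 at col 3 lands with bottom-row=2; cleared 0 line(s) (total 0); column heights now [2 3 1 4 4 3 2], max=4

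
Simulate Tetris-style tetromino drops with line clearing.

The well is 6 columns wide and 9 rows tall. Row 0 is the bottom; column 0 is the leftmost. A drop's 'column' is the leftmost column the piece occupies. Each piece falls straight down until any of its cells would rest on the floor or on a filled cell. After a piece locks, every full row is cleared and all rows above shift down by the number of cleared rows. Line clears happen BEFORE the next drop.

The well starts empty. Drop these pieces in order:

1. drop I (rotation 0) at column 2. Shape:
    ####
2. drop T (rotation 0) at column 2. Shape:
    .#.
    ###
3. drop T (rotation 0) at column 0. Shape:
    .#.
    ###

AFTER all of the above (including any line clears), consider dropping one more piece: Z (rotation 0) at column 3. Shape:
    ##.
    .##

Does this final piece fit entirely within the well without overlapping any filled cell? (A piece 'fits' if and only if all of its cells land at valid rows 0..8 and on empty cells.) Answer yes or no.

Answer: yes

Derivation:
Drop 1: I rot0 at col 2 lands with bottom-row=0; cleared 0 line(s) (total 0); column heights now [0 0 1 1 1 1], max=1
Drop 2: T rot0 at col 2 lands with bottom-row=1; cleared 0 line(s) (total 0); column heights now [0 0 2 3 2 1], max=3
Drop 3: T rot0 at col 0 lands with bottom-row=2; cleared 0 line(s) (total 0); column heights now [3 4 3 3 2 1], max=4
Test piece Z rot0 at col 3 (width 3): heights before test = [3 4 3 3 2 1]; fits = True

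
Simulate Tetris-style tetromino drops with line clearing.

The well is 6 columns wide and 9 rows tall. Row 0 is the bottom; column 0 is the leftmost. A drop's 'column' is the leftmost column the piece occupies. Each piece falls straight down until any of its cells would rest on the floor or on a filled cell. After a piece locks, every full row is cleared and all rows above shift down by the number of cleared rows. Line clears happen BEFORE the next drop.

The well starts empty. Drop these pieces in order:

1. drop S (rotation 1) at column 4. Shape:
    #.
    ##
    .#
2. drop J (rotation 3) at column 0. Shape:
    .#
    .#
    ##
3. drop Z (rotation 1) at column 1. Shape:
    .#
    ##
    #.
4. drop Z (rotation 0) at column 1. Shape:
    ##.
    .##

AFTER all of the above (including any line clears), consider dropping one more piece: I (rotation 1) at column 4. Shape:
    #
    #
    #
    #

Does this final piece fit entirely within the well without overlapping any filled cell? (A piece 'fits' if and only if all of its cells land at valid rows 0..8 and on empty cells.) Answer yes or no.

Answer: yes

Derivation:
Drop 1: S rot1 at col 4 lands with bottom-row=0; cleared 0 line(s) (total 0); column heights now [0 0 0 0 3 2], max=3
Drop 2: J rot3 at col 0 lands with bottom-row=0; cleared 0 line(s) (total 0); column heights now [1 3 0 0 3 2], max=3
Drop 3: Z rot1 at col 1 lands with bottom-row=3; cleared 0 line(s) (total 0); column heights now [1 5 6 0 3 2], max=6
Drop 4: Z rot0 at col 1 lands with bottom-row=6; cleared 0 line(s) (total 0); column heights now [1 8 8 7 3 2], max=8
Test piece I rot1 at col 4 (width 1): heights before test = [1 8 8 7 3 2]; fits = True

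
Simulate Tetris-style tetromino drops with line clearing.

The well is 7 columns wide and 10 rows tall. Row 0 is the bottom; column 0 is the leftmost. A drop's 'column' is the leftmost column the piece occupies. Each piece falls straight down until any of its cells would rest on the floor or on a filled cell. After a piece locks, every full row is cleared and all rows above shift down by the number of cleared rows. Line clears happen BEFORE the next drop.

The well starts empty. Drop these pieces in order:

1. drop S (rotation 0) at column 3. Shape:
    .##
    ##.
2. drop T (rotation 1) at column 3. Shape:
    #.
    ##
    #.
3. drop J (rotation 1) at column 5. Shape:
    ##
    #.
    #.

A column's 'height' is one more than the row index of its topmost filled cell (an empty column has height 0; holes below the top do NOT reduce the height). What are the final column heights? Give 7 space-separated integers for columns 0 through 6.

Answer: 0 0 0 4 3 5 5

Derivation:
Drop 1: S rot0 at col 3 lands with bottom-row=0; cleared 0 line(s) (total 0); column heights now [0 0 0 1 2 2 0], max=2
Drop 2: T rot1 at col 3 lands with bottom-row=1; cleared 0 line(s) (total 0); column heights now [0 0 0 4 3 2 0], max=4
Drop 3: J rot1 at col 5 lands with bottom-row=2; cleared 0 line(s) (total 0); column heights now [0 0 0 4 3 5 5], max=5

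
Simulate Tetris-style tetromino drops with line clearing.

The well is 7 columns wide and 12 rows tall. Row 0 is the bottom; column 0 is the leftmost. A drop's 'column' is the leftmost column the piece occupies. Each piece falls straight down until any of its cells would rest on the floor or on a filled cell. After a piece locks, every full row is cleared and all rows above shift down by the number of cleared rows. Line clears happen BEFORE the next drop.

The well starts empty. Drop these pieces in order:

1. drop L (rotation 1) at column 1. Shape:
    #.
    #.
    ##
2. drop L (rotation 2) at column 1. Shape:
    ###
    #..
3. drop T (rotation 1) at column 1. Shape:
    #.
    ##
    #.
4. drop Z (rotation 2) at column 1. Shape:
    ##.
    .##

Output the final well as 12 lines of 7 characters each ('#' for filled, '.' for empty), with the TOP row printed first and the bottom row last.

Answer: .......
.......
.......
.##....
.###...
.##....
.#.....
.###...
.#.....
.#.....
.#.....
.##....

Derivation:
Drop 1: L rot1 at col 1 lands with bottom-row=0; cleared 0 line(s) (total 0); column heights now [0 3 1 0 0 0 0], max=3
Drop 2: L rot2 at col 1 lands with bottom-row=3; cleared 0 line(s) (total 0); column heights now [0 5 5 5 0 0 0], max=5
Drop 3: T rot1 at col 1 lands with bottom-row=5; cleared 0 line(s) (total 0); column heights now [0 8 7 5 0 0 0], max=8
Drop 4: Z rot2 at col 1 lands with bottom-row=7; cleared 0 line(s) (total 0); column heights now [0 9 9 8 0 0 0], max=9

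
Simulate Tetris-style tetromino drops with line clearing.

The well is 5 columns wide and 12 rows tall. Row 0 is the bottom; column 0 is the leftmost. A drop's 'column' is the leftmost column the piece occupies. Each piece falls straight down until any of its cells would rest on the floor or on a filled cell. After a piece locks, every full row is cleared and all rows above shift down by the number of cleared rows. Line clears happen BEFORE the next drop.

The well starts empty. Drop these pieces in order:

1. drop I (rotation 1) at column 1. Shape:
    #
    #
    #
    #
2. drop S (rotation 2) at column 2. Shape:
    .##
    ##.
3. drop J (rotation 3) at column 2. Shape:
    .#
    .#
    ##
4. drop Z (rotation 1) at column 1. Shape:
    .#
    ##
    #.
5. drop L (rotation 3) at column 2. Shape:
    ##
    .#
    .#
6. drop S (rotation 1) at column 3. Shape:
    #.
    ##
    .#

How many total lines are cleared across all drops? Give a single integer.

Answer: 0

Derivation:
Drop 1: I rot1 at col 1 lands with bottom-row=0; cleared 0 line(s) (total 0); column heights now [0 4 0 0 0], max=4
Drop 2: S rot2 at col 2 lands with bottom-row=0; cleared 0 line(s) (total 0); column heights now [0 4 1 2 2], max=4
Drop 3: J rot3 at col 2 lands with bottom-row=2; cleared 0 line(s) (total 0); column heights now [0 4 3 5 2], max=5
Drop 4: Z rot1 at col 1 lands with bottom-row=4; cleared 0 line(s) (total 0); column heights now [0 6 7 5 2], max=7
Drop 5: L rot3 at col 2 lands with bottom-row=5; cleared 0 line(s) (total 0); column heights now [0 6 8 8 2], max=8
Drop 6: S rot1 at col 3 lands with bottom-row=7; cleared 0 line(s) (total 0); column heights now [0 6 8 10 9], max=10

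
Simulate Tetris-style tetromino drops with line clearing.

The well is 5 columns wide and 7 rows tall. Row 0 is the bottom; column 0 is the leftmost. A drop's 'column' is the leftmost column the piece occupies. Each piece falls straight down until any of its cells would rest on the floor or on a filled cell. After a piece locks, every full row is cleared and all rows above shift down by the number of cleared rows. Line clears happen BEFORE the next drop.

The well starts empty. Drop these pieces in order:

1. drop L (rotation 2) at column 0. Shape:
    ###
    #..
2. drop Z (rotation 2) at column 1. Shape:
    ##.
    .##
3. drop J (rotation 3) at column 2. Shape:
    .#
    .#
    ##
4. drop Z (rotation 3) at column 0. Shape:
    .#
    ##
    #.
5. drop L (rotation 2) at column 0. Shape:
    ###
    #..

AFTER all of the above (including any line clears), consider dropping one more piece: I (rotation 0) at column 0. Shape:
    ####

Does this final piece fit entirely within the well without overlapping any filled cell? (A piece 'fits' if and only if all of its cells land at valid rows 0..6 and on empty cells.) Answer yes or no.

Drop 1: L rot2 at col 0 lands with bottom-row=0; cleared 0 line(s) (total 0); column heights now [2 2 2 0 0], max=2
Drop 2: Z rot2 at col 1 lands with bottom-row=2; cleared 0 line(s) (total 0); column heights now [2 4 4 3 0], max=4
Drop 3: J rot3 at col 2 lands with bottom-row=4; cleared 0 line(s) (total 0); column heights now [2 4 5 7 0], max=7
Drop 4: Z rot3 at col 0 lands with bottom-row=3; cleared 0 line(s) (total 0); column heights now [5 6 5 7 0], max=7
Drop 5: L rot2 at col 0 lands with bottom-row=5; cleared 0 line(s) (total 0); column heights now [7 7 7 7 0], max=7
Test piece I rot0 at col 0 (width 4): heights before test = [7 7 7 7 0]; fits = False

Answer: no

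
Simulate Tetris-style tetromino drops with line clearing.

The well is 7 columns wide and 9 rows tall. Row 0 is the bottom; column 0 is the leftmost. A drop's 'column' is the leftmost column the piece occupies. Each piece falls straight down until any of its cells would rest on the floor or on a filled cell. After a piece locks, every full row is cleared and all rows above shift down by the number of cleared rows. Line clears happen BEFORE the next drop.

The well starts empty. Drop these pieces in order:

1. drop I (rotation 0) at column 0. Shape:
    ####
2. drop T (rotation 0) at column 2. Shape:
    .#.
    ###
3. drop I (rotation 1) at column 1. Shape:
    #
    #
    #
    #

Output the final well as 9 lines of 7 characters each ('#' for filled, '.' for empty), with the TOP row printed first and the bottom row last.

Answer: .......
.......
.......
.......
.#.....
.#.....
.#.#...
.####..
####...

Derivation:
Drop 1: I rot0 at col 0 lands with bottom-row=0; cleared 0 line(s) (total 0); column heights now [1 1 1 1 0 0 0], max=1
Drop 2: T rot0 at col 2 lands with bottom-row=1; cleared 0 line(s) (total 0); column heights now [1 1 2 3 2 0 0], max=3
Drop 3: I rot1 at col 1 lands with bottom-row=1; cleared 0 line(s) (total 0); column heights now [1 5 2 3 2 0 0], max=5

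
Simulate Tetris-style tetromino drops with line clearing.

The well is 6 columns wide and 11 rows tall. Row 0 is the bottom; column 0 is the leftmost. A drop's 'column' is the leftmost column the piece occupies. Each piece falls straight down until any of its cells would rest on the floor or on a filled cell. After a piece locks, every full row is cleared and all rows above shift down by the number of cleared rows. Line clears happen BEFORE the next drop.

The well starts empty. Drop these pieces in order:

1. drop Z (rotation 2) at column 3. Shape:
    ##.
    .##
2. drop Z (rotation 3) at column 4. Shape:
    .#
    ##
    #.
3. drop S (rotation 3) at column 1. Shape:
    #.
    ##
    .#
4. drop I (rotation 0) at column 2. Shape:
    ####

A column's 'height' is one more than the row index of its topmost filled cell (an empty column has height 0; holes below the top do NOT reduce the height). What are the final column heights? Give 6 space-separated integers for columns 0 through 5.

Drop 1: Z rot2 at col 3 lands with bottom-row=0; cleared 0 line(s) (total 0); column heights now [0 0 0 2 2 1], max=2
Drop 2: Z rot3 at col 4 lands with bottom-row=2; cleared 0 line(s) (total 0); column heights now [0 0 0 2 4 5], max=5
Drop 3: S rot3 at col 1 lands with bottom-row=0; cleared 0 line(s) (total 0); column heights now [0 3 2 2 4 5], max=5
Drop 4: I rot0 at col 2 lands with bottom-row=5; cleared 0 line(s) (total 0); column heights now [0 3 6 6 6 6], max=6

Answer: 0 3 6 6 6 6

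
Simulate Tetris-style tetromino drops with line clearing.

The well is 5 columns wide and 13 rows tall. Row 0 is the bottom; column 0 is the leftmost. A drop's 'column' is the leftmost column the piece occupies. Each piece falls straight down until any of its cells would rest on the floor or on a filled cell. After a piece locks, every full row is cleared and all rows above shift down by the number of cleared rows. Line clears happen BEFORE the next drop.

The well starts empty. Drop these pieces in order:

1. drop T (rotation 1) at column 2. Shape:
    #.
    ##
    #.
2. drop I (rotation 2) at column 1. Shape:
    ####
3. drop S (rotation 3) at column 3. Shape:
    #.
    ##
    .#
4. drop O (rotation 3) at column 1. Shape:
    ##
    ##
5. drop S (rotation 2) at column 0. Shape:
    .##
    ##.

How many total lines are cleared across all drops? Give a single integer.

Answer: 0

Derivation:
Drop 1: T rot1 at col 2 lands with bottom-row=0; cleared 0 line(s) (total 0); column heights now [0 0 3 2 0], max=3
Drop 2: I rot2 at col 1 lands with bottom-row=3; cleared 0 line(s) (total 0); column heights now [0 4 4 4 4], max=4
Drop 3: S rot3 at col 3 lands with bottom-row=4; cleared 0 line(s) (total 0); column heights now [0 4 4 7 6], max=7
Drop 4: O rot3 at col 1 lands with bottom-row=4; cleared 0 line(s) (total 0); column heights now [0 6 6 7 6], max=7
Drop 5: S rot2 at col 0 lands with bottom-row=6; cleared 0 line(s) (total 0); column heights now [7 8 8 7 6], max=8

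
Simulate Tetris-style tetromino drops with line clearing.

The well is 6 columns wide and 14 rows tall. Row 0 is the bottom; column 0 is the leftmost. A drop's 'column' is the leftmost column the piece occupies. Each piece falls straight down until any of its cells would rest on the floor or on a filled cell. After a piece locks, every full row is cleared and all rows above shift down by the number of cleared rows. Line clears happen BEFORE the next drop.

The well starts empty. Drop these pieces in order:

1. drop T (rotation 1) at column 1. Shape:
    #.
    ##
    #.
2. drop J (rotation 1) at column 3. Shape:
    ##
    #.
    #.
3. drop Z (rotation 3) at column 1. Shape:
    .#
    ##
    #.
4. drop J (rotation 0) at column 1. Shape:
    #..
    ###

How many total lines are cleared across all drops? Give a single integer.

Drop 1: T rot1 at col 1 lands with bottom-row=0; cleared 0 line(s) (total 0); column heights now [0 3 2 0 0 0], max=3
Drop 2: J rot1 at col 3 lands with bottom-row=0; cleared 0 line(s) (total 0); column heights now [0 3 2 3 3 0], max=3
Drop 3: Z rot3 at col 1 lands with bottom-row=3; cleared 0 line(s) (total 0); column heights now [0 5 6 3 3 0], max=6
Drop 4: J rot0 at col 1 lands with bottom-row=6; cleared 0 line(s) (total 0); column heights now [0 8 7 7 3 0], max=8

Answer: 0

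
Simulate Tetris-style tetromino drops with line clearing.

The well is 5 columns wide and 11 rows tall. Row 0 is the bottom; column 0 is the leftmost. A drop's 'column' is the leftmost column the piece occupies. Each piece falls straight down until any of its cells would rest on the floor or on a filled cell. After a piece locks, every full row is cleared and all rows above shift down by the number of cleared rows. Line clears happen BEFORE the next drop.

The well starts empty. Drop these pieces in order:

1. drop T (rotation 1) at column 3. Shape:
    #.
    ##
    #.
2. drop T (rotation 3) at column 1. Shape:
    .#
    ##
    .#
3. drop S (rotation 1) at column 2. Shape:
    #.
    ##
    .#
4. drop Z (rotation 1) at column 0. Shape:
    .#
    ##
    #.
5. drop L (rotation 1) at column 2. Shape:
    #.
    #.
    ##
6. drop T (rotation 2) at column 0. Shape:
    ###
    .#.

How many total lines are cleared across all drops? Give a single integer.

Answer: 1

Derivation:
Drop 1: T rot1 at col 3 lands with bottom-row=0; cleared 0 line(s) (total 0); column heights now [0 0 0 3 2], max=3
Drop 2: T rot3 at col 1 lands with bottom-row=0; cleared 0 line(s) (total 0); column heights now [0 2 3 3 2], max=3
Drop 3: S rot1 at col 2 lands with bottom-row=3; cleared 0 line(s) (total 0); column heights now [0 2 6 5 2], max=6
Drop 4: Z rot1 at col 0 lands with bottom-row=1; cleared 1 line(s) (total 1); column heights now [2 3 5 4 0], max=5
Drop 5: L rot1 at col 2 lands with bottom-row=5; cleared 0 line(s) (total 1); column heights now [2 3 8 6 0], max=8
Drop 6: T rot2 at col 0 lands with bottom-row=7; cleared 0 line(s) (total 1); column heights now [9 9 9 6 0], max=9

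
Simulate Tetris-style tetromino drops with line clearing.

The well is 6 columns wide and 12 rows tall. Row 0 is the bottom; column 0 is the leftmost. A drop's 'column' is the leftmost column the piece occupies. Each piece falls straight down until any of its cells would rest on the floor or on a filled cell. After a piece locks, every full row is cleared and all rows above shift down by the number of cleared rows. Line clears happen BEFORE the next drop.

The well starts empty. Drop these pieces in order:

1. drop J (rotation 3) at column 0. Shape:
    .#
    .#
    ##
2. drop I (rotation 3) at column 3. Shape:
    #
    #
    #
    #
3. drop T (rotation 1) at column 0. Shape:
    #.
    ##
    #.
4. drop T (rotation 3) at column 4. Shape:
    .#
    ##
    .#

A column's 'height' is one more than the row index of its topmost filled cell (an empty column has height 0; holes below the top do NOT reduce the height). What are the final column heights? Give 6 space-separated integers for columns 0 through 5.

Answer: 5 4 0 4 2 3

Derivation:
Drop 1: J rot3 at col 0 lands with bottom-row=0; cleared 0 line(s) (total 0); column heights now [1 3 0 0 0 0], max=3
Drop 2: I rot3 at col 3 lands with bottom-row=0; cleared 0 line(s) (total 0); column heights now [1 3 0 4 0 0], max=4
Drop 3: T rot1 at col 0 lands with bottom-row=2; cleared 0 line(s) (total 0); column heights now [5 4 0 4 0 0], max=5
Drop 4: T rot3 at col 4 lands with bottom-row=0; cleared 0 line(s) (total 0); column heights now [5 4 0 4 2 3], max=5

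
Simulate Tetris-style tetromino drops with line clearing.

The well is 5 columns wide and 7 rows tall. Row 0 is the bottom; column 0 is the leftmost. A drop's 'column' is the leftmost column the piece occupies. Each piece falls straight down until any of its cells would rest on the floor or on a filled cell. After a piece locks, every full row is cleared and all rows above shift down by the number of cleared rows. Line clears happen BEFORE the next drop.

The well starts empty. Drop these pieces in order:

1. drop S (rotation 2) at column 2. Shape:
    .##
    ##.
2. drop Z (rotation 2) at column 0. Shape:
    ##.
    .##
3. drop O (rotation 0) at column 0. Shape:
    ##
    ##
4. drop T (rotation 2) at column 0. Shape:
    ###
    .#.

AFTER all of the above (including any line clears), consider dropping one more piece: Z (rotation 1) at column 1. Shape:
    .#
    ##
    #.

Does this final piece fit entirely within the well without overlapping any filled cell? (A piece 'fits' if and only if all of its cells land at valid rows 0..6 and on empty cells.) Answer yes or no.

Answer: no

Derivation:
Drop 1: S rot2 at col 2 lands with bottom-row=0; cleared 0 line(s) (total 0); column heights now [0 0 1 2 2], max=2
Drop 2: Z rot2 at col 0 lands with bottom-row=1; cleared 0 line(s) (total 0); column heights now [3 3 2 2 2], max=3
Drop 3: O rot0 at col 0 lands with bottom-row=3; cleared 0 line(s) (total 0); column heights now [5 5 2 2 2], max=5
Drop 4: T rot2 at col 0 lands with bottom-row=5; cleared 0 line(s) (total 0); column heights now [7 7 7 2 2], max=7
Test piece Z rot1 at col 1 (width 2): heights before test = [7 7 7 2 2]; fits = False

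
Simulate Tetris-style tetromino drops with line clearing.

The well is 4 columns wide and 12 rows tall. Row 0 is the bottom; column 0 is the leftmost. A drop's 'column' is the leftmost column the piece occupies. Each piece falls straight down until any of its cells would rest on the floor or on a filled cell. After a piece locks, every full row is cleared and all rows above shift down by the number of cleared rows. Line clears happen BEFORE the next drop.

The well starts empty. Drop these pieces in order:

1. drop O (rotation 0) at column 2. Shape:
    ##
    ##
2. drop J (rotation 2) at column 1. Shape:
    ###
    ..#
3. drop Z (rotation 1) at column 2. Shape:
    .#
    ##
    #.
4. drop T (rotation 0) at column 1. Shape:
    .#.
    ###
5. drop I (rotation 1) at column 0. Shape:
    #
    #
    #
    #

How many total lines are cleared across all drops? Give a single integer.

Drop 1: O rot0 at col 2 lands with bottom-row=0; cleared 0 line(s) (total 0); column heights now [0 0 2 2], max=2
Drop 2: J rot2 at col 1 lands with bottom-row=2; cleared 0 line(s) (total 0); column heights now [0 4 4 4], max=4
Drop 3: Z rot1 at col 2 lands with bottom-row=4; cleared 0 line(s) (total 0); column heights now [0 4 6 7], max=7
Drop 4: T rot0 at col 1 lands with bottom-row=7; cleared 0 line(s) (total 0); column heights now [0 8 9 8], max=9
Drop 5: I rot1 at col 0 lands with bottom-row=0; cleared 1 line(s) (total 1); column heights now [3 7 8 7], max=8

Answer: 1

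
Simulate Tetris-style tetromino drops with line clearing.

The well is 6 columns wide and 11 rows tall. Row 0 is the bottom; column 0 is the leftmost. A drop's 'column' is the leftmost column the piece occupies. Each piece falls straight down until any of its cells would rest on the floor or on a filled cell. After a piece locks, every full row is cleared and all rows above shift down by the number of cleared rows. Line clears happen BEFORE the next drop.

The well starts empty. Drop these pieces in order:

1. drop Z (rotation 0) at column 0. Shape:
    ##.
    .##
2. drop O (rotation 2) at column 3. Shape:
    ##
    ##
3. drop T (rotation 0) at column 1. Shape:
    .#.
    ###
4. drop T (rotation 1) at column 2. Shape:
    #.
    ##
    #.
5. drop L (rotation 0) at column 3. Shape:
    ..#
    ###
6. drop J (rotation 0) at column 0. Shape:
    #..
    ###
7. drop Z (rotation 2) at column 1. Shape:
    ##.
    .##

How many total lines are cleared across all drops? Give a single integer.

Drop 1: Z rot0 at col 0 lands with bottom-row=0; cleared 0 line(s) (total 0); column heights now [2 2 1 0 0 0], max=2
Drop 2: O rot2 at col 3 lands with bottom-row=0; cleared 0 line(s) (total 0); column heights now [2 2 1 2 2 0], max=2
Drop 3: T rot0 at col 1 lands with bottom-row=2; cleared 0 line(s) (total 0); column heights now [2 3 4 3 2 0], max=4
Drop 4: T rot1 at col 2 lands with bottom-row=4; cleared 0 line(s) (total 0); column heights now [2 3 7 6 2 0], max=7
Drop 5: L rot0 at col 3 lands with bottom-row=6; cleared 0 line(s) (total 0); column heights now [2 3 7 7 7 8], max=8
Drop 6: J rot0 at col 0 lands with bottom-row=7; cleared 0 line(s) (total 0); column heights now [9 8 8 7 7 8], max=9
Drop 7: Z rot2 at col 1 lands with bottom-row=8; cleared 0 line(s) (total 0); column heights now [9 10 10 9 7 8], max=10

Answer: 0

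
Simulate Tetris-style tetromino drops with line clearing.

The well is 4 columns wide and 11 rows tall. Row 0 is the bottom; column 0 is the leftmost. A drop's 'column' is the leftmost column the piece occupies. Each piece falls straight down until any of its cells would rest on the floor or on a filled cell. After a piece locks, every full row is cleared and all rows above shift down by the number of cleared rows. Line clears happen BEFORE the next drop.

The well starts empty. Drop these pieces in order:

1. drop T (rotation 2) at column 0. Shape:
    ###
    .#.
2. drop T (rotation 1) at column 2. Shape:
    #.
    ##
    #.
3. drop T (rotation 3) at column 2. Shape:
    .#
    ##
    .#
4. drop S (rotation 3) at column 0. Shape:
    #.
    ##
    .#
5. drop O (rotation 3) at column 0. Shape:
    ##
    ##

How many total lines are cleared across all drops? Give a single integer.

Drop 1: T rot2 at col 0 lands with bottom-row=0; cleared 0 line(s) (total 0); column heights now [2 2 2 0], max=2
Drop 2: T rot1 at col 2 lands with bottom-row=2; cleared 0 line(s) (total 0); column heights now [2 2 5 4], max=5
Drop 3: T rot3 at col 2 lands with bottom-row=4; cleared 0 line(s) (total 0); column heights now [2 2 6 7], max=7
Drop 4: S rot3 at col 0 lands with bottom-row=2; cleared 1 line(s) (total 1); column heights now [4 3 5 6], max=6
Drop 5: O rot3 at col 0 lands with bottom-row=4; cleared 1 line(s) (total 2); column heights now [5 5 4 5], max=5

Answer: 2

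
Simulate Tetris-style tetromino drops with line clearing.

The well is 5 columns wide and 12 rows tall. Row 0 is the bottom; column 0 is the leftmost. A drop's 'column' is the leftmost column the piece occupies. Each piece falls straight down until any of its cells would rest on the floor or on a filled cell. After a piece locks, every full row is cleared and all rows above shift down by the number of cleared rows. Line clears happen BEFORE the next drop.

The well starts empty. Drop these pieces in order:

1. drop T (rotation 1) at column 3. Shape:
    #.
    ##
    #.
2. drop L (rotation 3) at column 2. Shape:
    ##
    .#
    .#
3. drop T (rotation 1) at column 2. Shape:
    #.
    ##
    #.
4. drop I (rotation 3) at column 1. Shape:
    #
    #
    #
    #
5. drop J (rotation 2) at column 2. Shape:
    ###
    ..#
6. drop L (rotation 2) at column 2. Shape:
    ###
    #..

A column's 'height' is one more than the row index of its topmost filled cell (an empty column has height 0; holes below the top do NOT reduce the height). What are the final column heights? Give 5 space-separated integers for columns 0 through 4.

Answer: 0 4 12 12 12

Derivation:
Drop 1: T rot1 at col 3 lands with bottom-row=0; cleared 0 line(s) (total 0); column heights now [0 0 0 3 2], max=3
Drop 2: L rot3 at col 2 lands with bottom-row=3; cleared 0 line(s) (total 0); column heights now [0 0 6 6 2], max=6
Drop 3: T rot1 at col 2 lands with bottom-row=6; cleared 0 line(s) (total 0); column heights now [0 0 9 8 2], max=9
Drop 4: I rot3 at col 1 lands with bottom-row=0; cleared 0 line(s) (total 0); column heights now [0 4 9 8 2], max=9
Drop 5: J rot2 at col 2 lands with bottom-row=8; cleared 0 line(s) (total 0); column heights now [0 4 10 10 10], max=10
Drop 6: L rot2 at col 2 lands with bottom-row=10; cleared 0 line(s) (total 0); column heights now [0 4 12 12 12], max=12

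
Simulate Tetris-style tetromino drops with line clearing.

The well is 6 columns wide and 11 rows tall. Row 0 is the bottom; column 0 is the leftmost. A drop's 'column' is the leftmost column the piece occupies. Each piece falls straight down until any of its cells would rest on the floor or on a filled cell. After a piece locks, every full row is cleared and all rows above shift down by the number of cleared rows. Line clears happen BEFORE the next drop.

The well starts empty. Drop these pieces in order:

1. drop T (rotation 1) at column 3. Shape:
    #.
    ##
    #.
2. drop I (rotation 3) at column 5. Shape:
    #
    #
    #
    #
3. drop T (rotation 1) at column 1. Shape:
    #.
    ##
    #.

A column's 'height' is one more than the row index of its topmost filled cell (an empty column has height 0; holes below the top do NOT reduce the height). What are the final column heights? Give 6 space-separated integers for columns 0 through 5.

Answer: 0 3 2 3 2 4

Derivation:
Drop 1: T rot1 at col 3 lands with bottom-row=0; cleared 0 line(s) (total 0); column heights now [0 0 0 3 2 0], max=3
Drop 2: I rot3 at col 5 lands with bottom-row=0; cleared 0 line(s) (total 0); column heights now [0 0 0 3 2 4], max=4
Drop 3: T rot1 at col 1 lands with bottom-row=0; cleared 0 line(s) (total 0); column heights now [0 3 2 3 2 4], max=4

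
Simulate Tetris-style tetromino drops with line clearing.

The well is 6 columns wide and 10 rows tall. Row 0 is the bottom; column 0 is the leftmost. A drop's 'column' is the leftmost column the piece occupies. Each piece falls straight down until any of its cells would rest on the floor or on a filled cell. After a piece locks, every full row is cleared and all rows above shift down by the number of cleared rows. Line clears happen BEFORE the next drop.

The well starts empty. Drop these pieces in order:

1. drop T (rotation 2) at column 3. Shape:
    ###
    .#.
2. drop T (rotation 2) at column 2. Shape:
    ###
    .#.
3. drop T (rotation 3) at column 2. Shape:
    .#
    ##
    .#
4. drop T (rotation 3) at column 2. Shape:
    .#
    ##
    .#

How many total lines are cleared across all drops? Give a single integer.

Answer: 0

Derivation:
Drop 1: T rot2 at col 3 lands with bottom-row=0; cleared 0 line(s) (total 0); column heights now [0 0 0 2 2 2], max=2
Drop 2: T rot2 at col 2 lands with bottom-row=2; cleared 0 line(s) (total 0); column heights now [0 0 4 4 4 2], max=4
Drop 3: T rot3 at col 2 lands with bottom-row=4; cleared 0 line(s) (total 0); column heights now [0 0 6 7 4 2], max=7
Drop 4: T rot3 at col 2 lands with bottom-row=7; cleared 0 line(s) (total 0); column heights now [0 0 9 10 4 2], max=10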